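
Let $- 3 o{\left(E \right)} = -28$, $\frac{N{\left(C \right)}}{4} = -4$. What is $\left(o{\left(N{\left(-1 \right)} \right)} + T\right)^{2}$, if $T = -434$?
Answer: $\frac{1623076}{9} \approx 1.8034 \cdot 10^{5}$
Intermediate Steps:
$N{\left(C \right)} = -16$ ($N{\left(C \right)} = 4 \left(-4\right) = -16$)
$o{\left(E \right)} = \frac{28}{3}$ ($o{\left(E \right)} = \left(- \frac{1}{3}\right) \left(-28\right) = \frac{28}{3}$)
$\left(o{\left(N{\left(-1 \right)} \right)} + T\right)^{2} = \left(\frac{28}{3} - 434\right)^{2} = \left(- \frac{1274}{3}\right)^{2} = \frac{1623076}{9}$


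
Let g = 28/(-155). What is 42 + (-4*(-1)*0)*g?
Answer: 42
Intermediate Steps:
g = -28/155 (g = 28*(-1/155) = -28/155 ≈ -0.18065)
42 + (-4*(-1)*0)*g = 42 + (-4*(-1)*0)*(-28/155) = 42 + (4*0)*(-28/155) = 42 + 0*(-28/155) = 42 + 0 = 42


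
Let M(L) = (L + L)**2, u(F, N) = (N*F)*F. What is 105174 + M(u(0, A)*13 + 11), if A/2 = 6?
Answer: 105658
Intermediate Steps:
A = 12 (A = 2*6 = 12)
u(F, N) = N*F**2 (u(F, N) = (F*N)*F = N*F**2)
M(L) = 4*L**2 (M(L) = (2*L)**2 = 4*L**2)
105174 + M(u(0, A)*13 + 11) = 105174 + 4*((12*0**2)*13 + 11)**2 = 105174 + 4*((12*0)*13 + 11)**2 = 105174 + 4*(0*13 + 11)**2 = 105174 + 4*(0 + 11)**2 = 105174 + 4*11**2 = 105174 + 4*121 = 105174 + 484 = 105658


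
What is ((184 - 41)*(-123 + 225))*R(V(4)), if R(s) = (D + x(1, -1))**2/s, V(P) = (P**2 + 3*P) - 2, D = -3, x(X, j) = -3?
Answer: 20196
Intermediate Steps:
V(P) = -2 + P**2 + 3*P
R(s) = 36/s (R(s) = (-3 - 3)**2/s = (-6)**2/s = 36/s)
((184 - 41)*(-123 + 225))*R(V(4)) = ((184 - 41)*(-123 + 225))*(36/(-2 + 4**2 + 3*4)) = (143*102)*(36/(-2 + 16 + 12)) = 14586*(36/26) = 14586*(36*(1/26)) = 14586*(18/13) = 20196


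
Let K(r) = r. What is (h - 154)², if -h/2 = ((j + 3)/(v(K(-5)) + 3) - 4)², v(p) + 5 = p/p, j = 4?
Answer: 156816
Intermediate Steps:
v(p) = -4 (v(p) = -5 + p/p = -5 + 1 = -4)
h = -242 (h = -2*((4 + 3)/(-4 + 3) - 4)² = -2*(7/(-1) - 4)² = -2*(7*(-1) - 4)² = -2*(-7 - 4)² = -2*(-11)² = -2*121 = -242)
(h - 154)² = (-242 - 154)² = (-396)² = 156816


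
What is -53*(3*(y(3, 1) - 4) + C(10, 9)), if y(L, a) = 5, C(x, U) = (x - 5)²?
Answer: -1484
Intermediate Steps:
C(x, U) = (-5 + x)²
-53*(3*(y(3, 1) - 4) + C(10, 9)) = -53*(3*(5 - 4) + (-5 + 10)²) = -53*(3*1 + 5²) = -53*(3 + 25) = -53*28 = -1484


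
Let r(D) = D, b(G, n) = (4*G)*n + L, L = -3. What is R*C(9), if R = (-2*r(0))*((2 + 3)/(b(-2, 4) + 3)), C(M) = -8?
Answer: 0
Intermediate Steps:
b(G, n) = -3 + 4*G*n (b(G, n) = (4*G)*n - 3 = 4*G*n - 3 = -3 + 4*G*n)
R = 0 (R = (-2*0)*((2 + 3)/((-3 + 4*(-2)*4) + 3)) = 0*(5/((-3 - 32) + 3)) = 0*(5/(-35 + 3)) = 0*(5/(-32)) = 0*(5*(-1/32)) = 0*(-5/32) = 0)
R*C(9) = 0*(-8) = 0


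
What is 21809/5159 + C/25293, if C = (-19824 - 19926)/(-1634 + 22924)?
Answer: 391455968916/92601981241 ≈ 4.2273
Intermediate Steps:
C = -3975/2129 (C = -39750/21290 = -39750*1/21290 = -3975/2129 ≈ -1.8671)
21809/5159 + C/25293 = 21809/5159 - 3975/2129/25293 = 21809*(1/5159) - 3975/2129*1/25293 = 21809/5159 - 1325/17949599 = 391455968916/92601981241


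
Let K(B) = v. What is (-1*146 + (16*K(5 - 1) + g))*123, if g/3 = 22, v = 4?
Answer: -1968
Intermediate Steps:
g = 66 (g = 3*22 = 66)
K(B) = 4
(-1*146 + (16*K(5 - 1) + g))*123 = (-1*146 + (16*4 + 66))*123 = (-146 + (64 + 66))*123 = (-146 + 130)*123 = -16*123 = -1968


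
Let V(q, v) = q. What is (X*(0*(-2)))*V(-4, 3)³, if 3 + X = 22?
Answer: 0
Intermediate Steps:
X = 19 (X = -3 + 22 = 19)
(X*(0*(-2)))*V(-4, 3)³ = (19*(0*(-2)))*(-4)³ = (19*0)*(-64) = 0*(-64) = 0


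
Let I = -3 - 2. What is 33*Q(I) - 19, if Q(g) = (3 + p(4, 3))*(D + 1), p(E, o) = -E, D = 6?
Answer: -250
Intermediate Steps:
I = -5
Q(g) = -7 (Q(g) = (3 - 1*4)*(6 + 1) = (3 - 4)*7 = -1*7 = -7)
33*Q(I) - 19 = 33*(-7) - 19 = -231 - 19 = -250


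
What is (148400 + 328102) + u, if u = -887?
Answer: 475615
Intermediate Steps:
(148400 + 328102) + u = (148400 + 328102) - 887 = 476502 - 887 = 475615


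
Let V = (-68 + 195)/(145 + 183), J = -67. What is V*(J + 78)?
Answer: 1397/328 ≈ 4.2591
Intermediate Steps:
V = 127/328 ≈ 0.38720
V*(J + 78) = 127*(-67 + 78)/328 = (127/328)*11 = 1397/328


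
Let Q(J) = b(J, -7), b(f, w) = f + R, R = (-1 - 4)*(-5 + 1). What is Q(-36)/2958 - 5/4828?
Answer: -2707/420036 ≈ -0.0064447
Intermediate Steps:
R = 20 (R = -5*(-4) = 20)
b(f, w) = 20 + f (b(f, w) = f + 20 = 20 + f)
Q(J) = 20 + J
Q(-36)/2958 - 5/4828 = (20 - 36)/2958 - 5/4828 = -16*1/2958 - 5*1/4828 = -8/1479 - 5/4828 = -2707/420036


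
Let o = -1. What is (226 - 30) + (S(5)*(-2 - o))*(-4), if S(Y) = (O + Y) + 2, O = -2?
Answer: 216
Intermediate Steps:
S(Y) = Y (S(Y) = (-2 + Y) + 2 = Y)
(226 - 30) + (S(5)*(-2 - o))*(-4) = (226 - 30) + (5*(-2 - 1*(-1)))*(-4) = 196 + (5*(-2 + 1))*(-4) = 196 + (5*(-1))*(-4) = 196 - 5*(-4) = 196 + 20 = 216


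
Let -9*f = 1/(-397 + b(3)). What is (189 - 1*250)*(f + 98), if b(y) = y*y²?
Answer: -19906801/3330 ≈ -5978.0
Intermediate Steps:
b(y) = y³
f = 1/3330 (f = -1/(9*(-397 + 3³)) = -1/(9*(-397 + 27)) = -⅑/(-370) = -⅑*(-1/370) = 1/3330 ≈ 0.00030030)
(189 - 1*250)*(f + 98) = (189 - 1*250)*(1/3330 + 98) = (189 - 250)*(326341/3330) = -61*326341/3330 = -19906801/3330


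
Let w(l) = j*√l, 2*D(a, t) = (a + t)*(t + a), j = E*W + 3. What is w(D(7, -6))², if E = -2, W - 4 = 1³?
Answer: 49/2 ≈ 24.500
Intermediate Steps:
W = 5 (W = 4 + 1³ = 4 + 1 = 5)
j = -7 (j = -2*5 + 3 = -10 + 3 = -7)
D(a, t) = (a + t)²/2 (D(a, t) = ((a + t)*(t + a))/2 = ((a + t)*(a + t))/2 = (a + t)²/2)
w(l) = -7*√l
w(D(7, -6))² = (-7*√(½))² = (-7*√2/2)² = 49/2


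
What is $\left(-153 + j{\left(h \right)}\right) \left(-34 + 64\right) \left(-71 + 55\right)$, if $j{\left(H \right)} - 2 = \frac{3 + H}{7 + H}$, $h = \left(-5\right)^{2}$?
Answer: $72060$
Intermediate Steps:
$h = 25$
$j{\left(H \right)} = 2 + \frac{3 + H}{7 + H}$
$\left(-153 + j{\left(h \right)}\right) \left(-34 + 64\right) \left(-71 + 55\right) = \left(-153 + \frac{17 + 3 \cdot 25}{7 + 25}\right) \left(-34 + 64\right) \left(-71 + 55\right) = \left(-153 + \frac{17 + 75}{32}\right) 30 \left(-16\right) = \left(-153 + \frac{1}{32} \cdot 92\right) \left(-480\right) = \left(-153 + \frac{23}{8}\right) \left(-480\right) = \left(- \frac{1201}{8}\right) \left(-480\right) = 72060$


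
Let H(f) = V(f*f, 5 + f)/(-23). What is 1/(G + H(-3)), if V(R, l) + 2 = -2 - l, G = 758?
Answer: 23/17440 ≈ 0.0013188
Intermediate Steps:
V(R, l) = -4 - l (V(R, l) = -2 + (-2 - l) = -4 - l)
H(f) = 9/23 + f/23 (H(f) = (-4 - (5 + f))/(-23) = (-4 + (-5 - f))*(-1/23) = (-9 - f)*(-1/23) = 9/23 + f/23)
1/(G + H(-3)) = 1/(758 + (9/23 + (1/23)*(-3))) = 1/(758 + (9/23 - 3/23)) = 1/(758 + 6/23) = 1/(17440/23) = 23/17440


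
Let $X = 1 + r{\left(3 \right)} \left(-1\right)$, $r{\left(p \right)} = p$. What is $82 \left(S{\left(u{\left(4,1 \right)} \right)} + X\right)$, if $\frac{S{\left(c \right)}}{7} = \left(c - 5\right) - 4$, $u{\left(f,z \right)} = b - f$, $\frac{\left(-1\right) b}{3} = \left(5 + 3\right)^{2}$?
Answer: $-117834$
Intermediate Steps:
$b = -192$ ($b = - 3 \left(5 + 3\right)^{2} = - 3 \cdot 8^{2} = \left(-3\right) 64 = -192$)
$u{\left(f,z \right)} = -192 - f$
$S{\left(c \right)} = -63 + 7 c$ ($S{\left(c \right)} = 7 \left(\left(c - 5\right) - 4\right) = 7 \left(\left(-5 + c\right) - 4\right) = 7 \left(-9 + c\right) = -63 + 7 c$)
$X = -2$ ($X = 1 + 3 \left(-1\right) = 1 - 3 = -2$)
$82 \left(S{\left(u{\left(4,1 \right)} \right)} + X\right) = 82 \left(\left(-63 + 7 \left(-192 - 4\right)\right) - 2\right) = 82 \left(\left(-63 + 7 \left(-196\right)\right) - 2\right) = 82 \left(\left(-63 - 1372\right) - 2\right) = 82 \left(-1435 - 2\right) = 82 \left(-1437\right) = -117834$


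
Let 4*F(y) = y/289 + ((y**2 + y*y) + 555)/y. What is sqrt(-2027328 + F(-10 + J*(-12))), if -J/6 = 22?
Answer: I*sqrt(5803932782227542)/53516 ≈ 1423.6*I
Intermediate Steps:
J = -132 (J = -6*22 = -132)
F(y) = y/1156 + (555 + 2*y**2)/(4*y) (F(y) = (y/289 + ((y**2 + y*y) + 555)/y)/4 = (y*(1/289) + ((y**2 + y**2) + 555)/y)/4 = (y/289 + (2*y**2 + 555)/y)/4 = (y/289 + (555 + 2*y**2)/y)/4 = y/1156 + (555 + 2*y**2)/(4*y))
sqrt(-2027328 + F(-10 + J*(-12))) = sqrt(-2027328 + 3*(53465 + 193*(-10 - 132*(-12))**2)/(1156*(-10 - 132*(-12)))) = sqrt(-2027328 + 3*(53465 + 193*(-10 + 1584)**2)/(1156*(-10 + 1584))) = sqrt(-2027328 + (3/1156)*(53465 + 193*1574**2)/1574) = sqrt(-2027328 + (3/1156)*(1/1574)*(53465 + 193*2477476)) = sqrt(-2027328 + (3/1156)*(1/1574)*(53465 + 478152868)) = sqrt(-2027328 + (3/1156)*(1/1574)*478206333) = sqrt(-2027328 + 1434618999/1819544) = sqrt(-3687377879433/1819544) = I*sqrt(5803932782227542)/53516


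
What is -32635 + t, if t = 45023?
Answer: 12388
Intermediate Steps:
-32635 + t = -32635 + 45023 = 12388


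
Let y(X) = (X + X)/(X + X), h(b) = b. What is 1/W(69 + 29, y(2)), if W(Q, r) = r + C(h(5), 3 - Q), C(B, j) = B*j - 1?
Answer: -1/475 ≈ -0.0021053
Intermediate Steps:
y(X) = 1 (y(X) = (2*X)/((2*X)) = (2*X)*(1/(2*X)) = 1)
C(B, j) = -1 + B*j
W(Q, r) = 14 + r - 5*Q (W(Q, r) = r + (-1 + 5*(3 - Q)) = r + (-1 + (15 - 5*Q)) = r + (14 - 5*Q) = 14 + r - 5*Q)
1/W(69 + 29, y(2)) = 1/(14 + 1 - 5*(69 + 29)) = 1/(14 + 1 - 5*98) = 1/(14 + 1 - 490) = 1/(-475) = -1/475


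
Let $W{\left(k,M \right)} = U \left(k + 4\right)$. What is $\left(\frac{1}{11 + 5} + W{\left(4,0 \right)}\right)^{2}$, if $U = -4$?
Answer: $\frac{261121}{256} \approx 1020.0$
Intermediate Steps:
$W{\left(k,M \right)} = -16 - 4 k$ ($W{\left(k,M \right)} = - 4 \left(k + 4\right) = - 4 \left(4 + k\right) = -16 - 4 k$)
$\left(\frac{1}{11 + 5} + W{\left(4,0 \right)}\right)^{2} = \left(\frac{1}{11 + 5} - 32\right)^{2} = \left(\frac{1}{16} - 32\right)^{2} = \left(- \frac{511}{16}\right)^{2} = \frac{261121}{256}$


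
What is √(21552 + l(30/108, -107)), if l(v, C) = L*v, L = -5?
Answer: √775822/6 ≈ 146.80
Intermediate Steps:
l(v, C) = -5*v
√(21552 + l(30/108, -107)) = √(21552 - 150/108) = √(21552 - 5*5/18) = √(21552 - 25/18) = √(387911/18) = √775822/6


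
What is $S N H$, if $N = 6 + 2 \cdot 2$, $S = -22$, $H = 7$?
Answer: $-1540$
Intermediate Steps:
$N = 10$ ($N = 6 + 4 = 10$)
$S N H = \left(-22\right) 10 \cdot 7 = \left(-220\right) 7 = -1540$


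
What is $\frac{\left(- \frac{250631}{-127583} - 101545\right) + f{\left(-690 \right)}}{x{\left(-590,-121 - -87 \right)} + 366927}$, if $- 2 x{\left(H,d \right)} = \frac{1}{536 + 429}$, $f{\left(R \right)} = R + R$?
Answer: $- \frac{25343273212920}{90350339433547} \approx -0.2805$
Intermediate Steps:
$f{\left(R \right)} = 2 R$
$x{\left(H,d \right)} = - \frac{1}{1930}$ ($x{\left(H,d \right)} = - \frac{1}{2 \left(536 + 429\right)} = - \frac{1}{2 \cdot 965} = \left(- \frac{1}{2}\right) \frac{1}{965} = - \frac{1}{1930}$)
$\frac{\left(- \frac{250631}{-127583} - 101545\right) + f{\left(-690 \right)}}{x{\left(-590,-121 - -87 \right)} + 366927} = \frac{\left(- \frac{250631}{-127583} - 101545\right) + 2 \left(-690\right)}{- \frac{1}{1930} + 366927} = \frac{\left(\left(-250631\right) \left(- \frac{1}{127583}\right) - 101545\right) - 1380}{\frac{708169109}{1930}} = \left(\left(\frac{250631}{127583} - 101545\right) - 1380\right) \frac{1930}{708169109} = \left(- \frac{12955165104}{127583} - 1380\right) \frac{1930}{708169109} = \left(- \frac{13131229644}{127583}\right) \frac{1930}{708169109} = - \frac{25343273212920}{90350339433547}$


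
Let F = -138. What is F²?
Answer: 19044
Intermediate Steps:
F² = (-138)² = 19044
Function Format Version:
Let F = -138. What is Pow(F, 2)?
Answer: 19044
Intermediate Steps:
Pow(F, 2) = Pow(-138, 2) = 19044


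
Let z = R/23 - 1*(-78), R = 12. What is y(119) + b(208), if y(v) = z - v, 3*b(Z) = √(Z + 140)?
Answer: -931/23 + 2*√87/3 ≈ -34.260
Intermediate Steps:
b(Z) = √(140 + Z)/3 (b(Z) = √(Z + 140)/3 = √(140 + Z)/3)
z = 1806/23 (z = 12/23 - 1*(-78) = 12*(1/23) + 78 = 12/23 + 78 = 1806/23 ≈ 78.522)
y(v) = 1806/23 - v
y(119) + b(208) = (1806/23 - 1*119) + √(140 + 208)/3 = (1806/23 - 119) + √348/3 = -931/23 + (2*√87)/3 = -931/23 + 2*√87/3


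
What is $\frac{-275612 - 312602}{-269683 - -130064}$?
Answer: $\frac{588214}{139619} \approx 4.213$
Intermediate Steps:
$\frac{-275612 - 312602}{-269683 - -130064} = - \frac{588214}{-269683 + 130064} = - \frac{588214}{-139619} = \left(-588214\right) \left(- \frac{1}{139619}\right) = \frac{588214}{139619}$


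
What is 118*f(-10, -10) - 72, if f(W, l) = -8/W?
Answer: 112/5 ≈ 22.400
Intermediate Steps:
118*f(-10, -10) - 72 = 118*(-8/(-10)) - 72 = 118*(-8*(-1/10)) - 72 = 118*(4/5) - 72 = 472/5 - 72 = 112/5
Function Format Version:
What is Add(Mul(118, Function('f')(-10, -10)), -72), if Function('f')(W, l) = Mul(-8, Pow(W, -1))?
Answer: Rational(112, 5) ≈ 22.400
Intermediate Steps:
Add(Mul(118, Function('f')(-10, -10)), -72) = Add(Mul(118, Mul(-8, Pow(-10, -1))), -72) = Add(Mul(118, Mul(-8, Rational(-1, 10))), -72) = Add(Mul(118, Rational(4, 5)), -72) = Add(Rational(472, 5), -72) = Rational(112, 5)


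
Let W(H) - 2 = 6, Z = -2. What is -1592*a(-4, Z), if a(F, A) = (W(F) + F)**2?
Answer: -25472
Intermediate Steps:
W(H) = 8 (W(H) = 2 + 6 = 8)
a(F, A) = (8 + F)**2
-1592*a(-4, Z) = -1592*(8 - 4)**2 = -1592*4**2 = -1592*16 = -25472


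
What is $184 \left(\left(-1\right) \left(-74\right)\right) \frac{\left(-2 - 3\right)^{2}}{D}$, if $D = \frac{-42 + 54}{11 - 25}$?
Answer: $- \frac{1191400}{3} \approx -3.9713 \cdot 10^{5}$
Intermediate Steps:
$D = - \frac{6}{7}$ ($D = \frac{12}{-14} = 12 \left(- \frac{1}{14}\right) = - \frac{6}{7} \approx -0.85714$)
$184 \left(\left(-1\right) \left(-74\right)\right) \frac{\left(-2 - 3\right)^{2}}{D} = 184 \left(\left(-1\right) \left(-74\right)\right) \frac{\left(-2 - 3\right)^{2}}{- \frac{6}{7}} = 184 \cdot 74 \left(-5\right)^{2} \left(- \frac{7}{6}\right) = 13616 \cdot 25 \left(- \frac{7}{6}\right) = 13616 \left(- \frac{175}{6}\right) = - \frac{1191400}{3}$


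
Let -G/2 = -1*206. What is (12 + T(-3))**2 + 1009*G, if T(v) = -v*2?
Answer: 416032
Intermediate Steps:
G = 412 (G = -(-2)*206 = -2*(-206) = 412)
T(v) = -2*v
(12 + T(-3))**2 + 1009*G = (12 - 2*(-3))**2 + 1009*412 = (12 + 6)**2 + 415708 = 18**2 + 415708 = 324 + 415708 = 416032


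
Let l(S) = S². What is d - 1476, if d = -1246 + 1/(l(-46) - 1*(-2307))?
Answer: -12039405/4423 ≈ -2722.0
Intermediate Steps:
d = -5511057/4423 (d = -1246 + 1/((-46)² - 1*(-2307)) = -1246 + 1/(2116 + 2307) = -1246 + 1/4423 = -5511057/4423 ≈ -1246.0)
d - 1476 = -5511057/4423 - 1476 = -12039405/4423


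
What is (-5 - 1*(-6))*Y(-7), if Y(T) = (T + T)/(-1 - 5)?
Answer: 7/3 ≈ 2.3333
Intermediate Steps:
Y(T) = -T/3 (Y(T) = (2*T)/(-6) = (2*T)*(-1/6) = -T/3)
(-5 - 1*(-6))*Y(-7) = (-5 - 1*(-6))*(-1/3*(-7)) = (-5 + 6)*(7/3) = 1*(7/3) = 7/3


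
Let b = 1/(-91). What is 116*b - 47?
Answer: -4393/91 ≈ -48.275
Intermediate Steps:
b = -1/91 ≈ -0.010989
116*b - 47 = 116*(-1/91) - 47 = -116/91 - 47 = -4393/91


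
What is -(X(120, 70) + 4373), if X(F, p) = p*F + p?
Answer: -12843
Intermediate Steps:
X(F, p) = p + F*p (X(F, p) = F*p + p = p + F*p)
-(X(120, 70) + 4373) = -(70*(1 + 120) + 4373) = -(70*121 + 4373) = -(8470 + 4373) = -1*12843 = -12843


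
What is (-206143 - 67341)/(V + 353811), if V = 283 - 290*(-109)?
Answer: -68371/96426 ≈ -0.70905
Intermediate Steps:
V = 31893 (V = 283 + 31610 = 31893)
(-206143 - 67341)/(V + 353811) = (-206143 - 67341)/(31893 + 353811) = -273484/385704 = -273484*1/385704 = -68371/96426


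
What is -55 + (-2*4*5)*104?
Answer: -4215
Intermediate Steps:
-55 + (-2*4*5)*104 = -55 - 8*5*104 = -55 - 40*104 = -55 - 4160 = -4215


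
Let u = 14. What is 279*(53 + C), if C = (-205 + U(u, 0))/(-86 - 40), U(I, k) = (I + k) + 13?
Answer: 106268/7 ≈ 15181.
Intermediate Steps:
U(I, k) = 13 + I + k
C = 89/63 (C = (-205 + (13 + 14 + 0))/(-86 - 40) = (-205 + 27)/(-126) = -178*(-1/126) = 89/63 ≈ 1.4127)
279*(53 + C) = 279*(53 + 89/63) = 279*(3428/63) = 106268/7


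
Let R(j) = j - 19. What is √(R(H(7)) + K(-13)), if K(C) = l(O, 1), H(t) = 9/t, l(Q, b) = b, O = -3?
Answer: 3*I*√91/7 ≈ 4.0883*I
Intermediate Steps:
K(C) = 1
R(j) = -19 + j
√(R(H(7)) + K(-13)) = √((-19 + 9/7) + 1) = √(-124/7 + 1) = √(-117/7) = 3*I*√91/7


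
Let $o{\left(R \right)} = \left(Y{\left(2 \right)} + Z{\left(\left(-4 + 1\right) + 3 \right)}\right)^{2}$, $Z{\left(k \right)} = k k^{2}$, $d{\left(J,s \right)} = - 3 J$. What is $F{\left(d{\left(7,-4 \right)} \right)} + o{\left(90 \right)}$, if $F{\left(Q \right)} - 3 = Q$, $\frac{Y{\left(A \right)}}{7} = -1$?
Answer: $31$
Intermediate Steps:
$Y{\left(A \right)} = -7$ ($Y{\left(A \right)} = 7 \left(-1\right) = -7$)
$F{\left(Q \right)} = 3 + Q$
$Z{\left(k \right)} = k^{3}$
$o{\left(R \right)} = 49$ ($o{\left(R \right)} = \left(-7 + \left(\left(-4 + 1\right) + 3\right)^{3}\right)^{2} = \left(-7 + \left(-3 + 3\right)^{3}\right)^{2} = \left(-7 + 0^{3}\right)^{2} = \left(-7 + 0\right)^{2} = \left(-7\right)^{2} = 49$)
$F{\left(d{\left(7,-4 \right)} \right)} + o{\left(90 \right)} = \left(3 - 21\right) + 49 = -18 + 49 = 31$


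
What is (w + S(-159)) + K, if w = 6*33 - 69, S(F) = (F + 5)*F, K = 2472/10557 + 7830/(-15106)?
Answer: 654234704092/26579007 ≈ 24615.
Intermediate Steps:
K = -7553213/26579007 (K = 2472*(1/10557) + 7830*(-1/15106) = 824/3519 - 3915/7553 = -7553213/26579007 ≈ -0.28418)
S(F) = F*(5 + F) (S(F) = (5 + F)*F = F*(5 + F))
w = 129 (w = 198 - 69 = 129)
(w + S(-159)) + K = (129 - 159*(5 - 159)) - 7553213/26579007 = (129 - 159*(-154)) - 7553213/26579007 = (129 + 24486) - 7553213/26579007 = 24615 - 7553213/26579007 = 654234704092/26579007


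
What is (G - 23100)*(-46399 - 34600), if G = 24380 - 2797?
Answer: 122875483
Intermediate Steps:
G = 21583
(G - 23100)*(-46399 - 34600) = (21583 - 23100)*(-46399 - 34600) = -1517*(-80999) = 122875483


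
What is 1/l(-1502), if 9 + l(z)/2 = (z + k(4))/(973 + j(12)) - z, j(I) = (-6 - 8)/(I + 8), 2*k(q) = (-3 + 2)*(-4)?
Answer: 3241/9667626 ≈ 0.00033524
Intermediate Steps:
k(q) = 2 (k(q) = ((-3 + 2)*(-4))/2 = (-1*(-4))/2 = (½)*4 = 2)
j(I) = -14/(8 + I)
l(z) = -174974/9723 - 19426*z/9723 (l(z) = -18 + 2*((z + 2)/(973 - 14/(8 + 12)) - z) = -18 + 2*((2 + z)/(973 - 14/20) - z) = -18 + 2*((2 + z)/(973 - 14*1/20) - z) = -18 + 2*((2 + z)/(973 - 7/10) - z) = -18 + 2*((2 + z)/(9723/10) - z) = -18 + 2*((2 + z)*(10/9723) - z) = -18 + 2*((20/9723 + 10*z/9723) - z) = -18 + 2*(20/9723 - 9713*z/9723) = -18 + (40/9723 - 19426*z/9723) = -174974/9723 - 19426*z/9723)
1/l(-1502) = 1/(-174974/9723 - 19426/9723*(-1502)) = 1/(-174974/9723 + 29177852/9723) = 1/(9667626/3241) = 3241/9667626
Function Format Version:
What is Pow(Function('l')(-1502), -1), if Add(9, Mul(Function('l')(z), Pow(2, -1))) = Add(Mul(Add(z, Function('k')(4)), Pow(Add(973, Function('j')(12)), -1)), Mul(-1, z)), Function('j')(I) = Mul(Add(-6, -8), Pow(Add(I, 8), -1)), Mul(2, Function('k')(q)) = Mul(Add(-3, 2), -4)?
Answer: Rational(3241, 9667626) ≈ 0.00033524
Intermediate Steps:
Function('k')(q) = 2 (Function('k')(q) = Mul(Rational(1, 2), Mul(Add(-3, 2), -4)) = Mul(Rational(1, 2), Mul(-1, -4)) = Mul(Rational(1, 2), 4) = 2)
Function('j')(I) = Mul(-14, Pow(Add(8, I), -1))
Function('l')(z) = Add(Rational(-174974, 9723), Mul(Rational(-19426, 9723), z)) (Function('l')(z) = Add(-18, Mul(2, Add(Mul(Add(z, 2), Pow(Add(973, Mul(-14, Pow(Add(8, 12), -1))), -1)), Mul(-1, z)))) = Add(-18, Mul(2, Add(Mul(Add(2, z), Pow(Add(973, Mul(-14, Pow(20, -1))), -1)), Mul(-1, z)))) = Add(-18, Mul(2, Add(Mul(Add(2, z), Pow(Add(973, Mul(-14, Rational(1, 20))), -1)), Mul(-1, z)))) = Add(-18, Mul(2, Add(Mul(Add(2, z), Pow(Add(973, Rational(-7, 10)), -1)), Mul(-1, z)))) = Add(-18, Mul(2, Add(Mul(Add(2, z), Pow(Rational(9723, 10), -1)), Mul(-1, z)))) = Add(-18, Mul(2, Add(Mul(Add(2, z), Rational(10, 9723)), Mul(-1, z)))) = Add(-18, Mul(2, Add(Add(Rational(20, 9723), Mul(Rational(10, 9723), z)), Mul(-1, z)))) = Add(-18, Mul(2, Add(Rational(20, 9723), Mul(Rational(-9713, 9723), z)))) = Add(-18, Add(Rational(40, 9723), Mul(Rational(-19426, 9723), z))) = Add(Rational(-174974, 9723), Mul(Rational(-19426, 9723), z)))
Pow(Function('l')(-1502), -1) = Pow(Add(Rational(-174974, 9723), Mul(Rational(-19426, 9723), -1502)), -1) = Pow(Add(Rational(-174974, 9723), Rational(29177852, 9723)), -1) = Pow(Rational(9667626, 3241), -1) = Rational(3241, 9667626)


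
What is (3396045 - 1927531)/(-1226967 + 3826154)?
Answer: 1468514/2599187 ≈ 0.56499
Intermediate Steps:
(3396045 - 1927531)/(-1226967 + 3826154) = 1468514/2599187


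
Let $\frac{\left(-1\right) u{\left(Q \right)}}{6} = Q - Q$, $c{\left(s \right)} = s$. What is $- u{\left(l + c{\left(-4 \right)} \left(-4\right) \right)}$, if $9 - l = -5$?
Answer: $0$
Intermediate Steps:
$l = 14$ ($l = 9 - -5 = 9 + 5 = 14$)
$u{\left(Q \right)} = 0$ ($u{\left(Q \right)} = - 6 \left(Q - Q\right) = \left(-6\right) 0 = 0$)
$- u{\left(l + c{\left(-4 \right)} \left(-4\right) \right)} = \left(-1\right) 0 = 0$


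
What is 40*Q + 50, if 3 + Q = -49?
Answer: -2030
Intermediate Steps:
Q = -52 (Q = -3 - 49 = -52)
40*Q + 50 = 40*(-52) + 50 = -2080 + 50 = -2030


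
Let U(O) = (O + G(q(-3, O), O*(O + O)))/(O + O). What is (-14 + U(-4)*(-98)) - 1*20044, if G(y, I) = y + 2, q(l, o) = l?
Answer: -80477/4 ≈ -20119.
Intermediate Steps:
G(y, I) = 2 + y
U(O) = (-1 + O)/(2*O) (U(O) = (O + (2 - 3))/(O + O) = (O - 1)/((2*O)) = (-1 + O)*(1/(2*O)) = (-1 + O)/(2*O))
(-14 + U(-4)*(-98)) - 1*20044 = (-14 + ((½)*(-1 - 4)/(-4))*(-98)) - 1*20044 = (-14 + ((½)*(-¼)*(-5))*(-98)) - 20044 = (-14 + (5/8)*(-98)) - 20044 = (-14 - 245/4) - 20044 = -301/4 - 20044 = -80477/4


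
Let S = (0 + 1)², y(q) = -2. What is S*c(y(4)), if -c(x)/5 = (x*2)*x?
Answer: -40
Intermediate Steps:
c(x) = -10*x² (c(x) = -5*x*2*x = -5*2*x*x = -10*x²)
S = 1 (S = 1² = 1)
S*c(y(4)) = 1*(-10*(-2)²) = 1*(-10*4) = 1*(-40) = -40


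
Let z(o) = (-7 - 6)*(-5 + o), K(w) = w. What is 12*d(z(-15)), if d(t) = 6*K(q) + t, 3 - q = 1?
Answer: 3264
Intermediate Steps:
q = 2 (q = 3 - 1*1 = 3 - 1 = 2)
z(o) = 65 - 13*o (z(o) = -13*(-5 + o) = 65 - 13*o)
d(t) = 12 + t (d(t) = 6*2 + t = 12 + t)
12*d(z(-15)) = 12*(12 + (65 - 13*(-15))) = 12*(12 + (65 + 195)) = 12*(12 + 260) = 12*272 = 3264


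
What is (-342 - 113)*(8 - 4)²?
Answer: -7280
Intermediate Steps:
(-342 - 113)*(8 - 4)² = -455*4² = -455*16 = -7280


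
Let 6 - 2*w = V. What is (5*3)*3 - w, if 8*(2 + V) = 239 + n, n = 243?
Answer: 569/8 ≈ 71.125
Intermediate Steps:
V = 233/4 (V = -2 + (239 + 243)/8 = -2 + (⅛)*482 = -2 + 241/4 = 233/4 ≈ 58.250)
w = -209/8 (w = 3 - ½*233/4 = 3 - 233/8 = -209/8 ≈ -26.125)
(5*3)*3 - w = (5*3)*3 - 1*(-209/8) = 15*3 + 209/8 = 45 + 209/8 = 569/8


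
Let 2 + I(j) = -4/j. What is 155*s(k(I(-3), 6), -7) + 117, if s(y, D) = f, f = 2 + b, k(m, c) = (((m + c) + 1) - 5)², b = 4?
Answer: 1047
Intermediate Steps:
I(j) = -2 - 4/j
k(m, c) = (-4 + c + m)² (k(m, c) = (((c + m) + 1) - 5)² = ((1 + c + m) - 5)² = (-4 + c + m)²)
f = 6 (f = 2 + 4 = 6)
s(y, D) = 6
155*s(k(I(-3), 6), -7) + 117 = 155*6 + 117 = 930 + 117 = 1047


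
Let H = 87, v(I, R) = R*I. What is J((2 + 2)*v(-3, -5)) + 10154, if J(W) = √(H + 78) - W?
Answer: 10094 + √165 ≈ 10107.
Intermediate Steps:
v(I, R) = I*R
J(W) = √165 - W (J(W) = √(87 + 78) - W = √165 - W)
J((2 + 2)*v(-3, -5)) + 10154 = (√165 - (2 + 2)*(-3*(-5))) + 10154 = (√165 - 4*15) + 10154 = (√165 - 1*60) + 10154 = (√165 - 60) + 10154 = (-60 + √165) + 10154 = 10094 + √165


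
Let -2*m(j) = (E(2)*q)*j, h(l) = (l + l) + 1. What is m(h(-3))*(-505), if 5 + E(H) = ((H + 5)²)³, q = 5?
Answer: -742627750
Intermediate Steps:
h(l) = 1 + 2*l (h(l) = 2*l + 1 = 1 + 2*l)
E(H) = -5 + (5 + H)⁶ (E(H) = -5 + ((H + 5)²)³ = -5 + ((5 + H)²)³ = -5 + (5 + H)⁶)
m(j) = -294110*j (m(j) = -(-5 + (5 + 2)⁶)*5*j/2 = -(-5 + 7⁶)*5*j/2 = -(-5 + 117649)*5*j/2 = -117644*5*j/2 = -294110*j)
m(h(-3))*(-505) = -294110*(1 + 2*(-3))*(-505) = -294110*(1 - 6)*(-505) = -294110*(-5)*(-505) = 1470550*(-505) = -742627750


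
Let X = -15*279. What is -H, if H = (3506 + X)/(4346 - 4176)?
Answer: 679/170 ≈ 3.9941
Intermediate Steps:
X = -4185
H = -679/170 (H = (3506 - 4185)/(4346 - 4176) = -679/170 ≈ -3.9941)
-H = -1*(-679/170) = 679/170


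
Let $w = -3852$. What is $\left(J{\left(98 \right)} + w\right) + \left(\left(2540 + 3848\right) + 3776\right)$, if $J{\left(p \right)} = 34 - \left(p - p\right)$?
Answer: $6346$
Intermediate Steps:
$J{\left(p \right)} = 34$ ($J{\left(p \right)} = 34 - 0 = 34 + 0 = 34$)
$\left(J{\left(98 \right)} + w\right) + \left(\left(2540 + 3848\right) + 3776\right) = \left(34 - 3852\right) + \left(\left(2540 + 3848\right) + 3776\right) = -3818 + \left(6388 + 3776\right) = -3818 + 10164 = 6346$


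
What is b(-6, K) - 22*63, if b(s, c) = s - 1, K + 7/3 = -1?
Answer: -1393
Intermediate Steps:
K = -10/3 (K = -7/3 - 1 = -10/3 ≈ -3.3333)
b(s, c) = -1 + s
b(-6, K) - 22*63 = (-1 - 6) - 22*63 = -7 - 1386 = -1393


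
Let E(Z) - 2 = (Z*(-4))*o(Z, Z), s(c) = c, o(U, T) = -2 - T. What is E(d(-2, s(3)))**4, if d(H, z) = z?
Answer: 14776336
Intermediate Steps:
E(Z) = 2 - 4*Z*(-2 - Z) (E(Z) = 2 + (Z*(-4))*(-2 - Z) = 2 + (-4*Z)*(-2 - Z) = 2 - 4*Z*(-2 - Z))
E(d(-2, s(3)))**4 = (2 + 4*3*(2 + 3))**4 = (2 + 4*3*5)**4 = (2 + 60)**4 = 62**4 = 14776336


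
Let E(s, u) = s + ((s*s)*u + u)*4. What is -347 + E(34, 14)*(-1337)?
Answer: -86672709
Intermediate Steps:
E(s, u) = s + 4*u + 4*u*s² (E(s, u) = s + (s²*u + u)*4 = s + (u*s² + u)*4 = s + (u + u*s²)*4 = s + (4*u + 4*u*s²) = s + 4*u + 4*u*s²)
-347 + E(34, 14)*(-1337) = -347 + (34 + 4*14 + 4*14*34²)*(-1337) = -347 + (34 + 56 + 4*14*1156)*(-1337) = -347 + (34 + 56 + 64736)*(-1337) = -347 + 64826*(-1337) = -347 - 86672362 = -86672709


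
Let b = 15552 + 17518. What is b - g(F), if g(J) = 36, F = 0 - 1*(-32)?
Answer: 33034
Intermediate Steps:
F = 32 (F = 0 + 32 = 32)
b = 33070
b - g(F) = 33070 - 1*36 = 33070 - 36 = 33034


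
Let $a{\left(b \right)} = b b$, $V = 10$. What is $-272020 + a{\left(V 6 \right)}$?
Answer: $-268420$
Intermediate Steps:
$a{\left(b \right)} = b^{2}$
$-272020 + a{\left(V 6 \right)} = -272020 + \left(10 \cdot 6\right)^{2} = -272020 + 60^{2} = -272020 + 3600 = -268420$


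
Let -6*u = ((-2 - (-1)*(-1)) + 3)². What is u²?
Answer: 0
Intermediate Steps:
u = 0 (u = -((-2 - (-1)*(-1)) + 3)²/6 = -((-2 - 1*1) + 3)²/6 = -((-2 - 1) + 3)²/6 = -(-3 + 3)²/6 = -⅙*0² = -⅙*0 = 0)
u² = 0² = 0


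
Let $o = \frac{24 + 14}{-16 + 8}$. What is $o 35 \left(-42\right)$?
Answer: $\frac{13965}{2} \approx 6982.5$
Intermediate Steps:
$o = - \frac{19}{4}$ ($o = \frac{38}{-8} = 38 \left(- \frac{1}{8}\right) = - \frac{19}{4} \approx -4.75$)
$o 35 \left(-42\right) = \left(- \frac{19}{4}\right) 35 \left(-42\right) = \left(- \frac{665}{4}\right) \left(-42\right) = \frac{13965}{2}$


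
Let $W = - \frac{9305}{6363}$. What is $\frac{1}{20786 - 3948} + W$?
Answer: $- \frac{156671227}{107140194} \approx -1.4623$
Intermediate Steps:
$W = - \frac{9305}{6363}$ ($W = \left(-9305\right) \frac{1}{6363} = - \frac{9305}{6363} \approx -1.4624$)
$\frac{1}{20786 - 3948} + W = \frac{1}{20786 - 3948} - \frac{9305}{6363} = \frac{1}{16838} - \frac{9305}{6363} = - \frac{156671227}{107140194}$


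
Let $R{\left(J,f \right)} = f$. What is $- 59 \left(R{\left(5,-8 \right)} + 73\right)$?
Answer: $-3835$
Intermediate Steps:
$- 59 \left(R{\left(5,-8 \right)} + 73\right) = - 59 \left(-8 + 73\right) = \left(-59\right) 65 = -3835$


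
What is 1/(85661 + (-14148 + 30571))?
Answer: 1/102084 ≈ 9.7959e-6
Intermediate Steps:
1/(85661 + (-14148 + 30571)) = 1/(85661 + 16423) = 1/102084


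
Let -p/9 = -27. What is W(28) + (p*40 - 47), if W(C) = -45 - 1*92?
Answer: 9536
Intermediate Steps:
p = 243 (p = -9*(-27) = 243)
W(C) = -137 (W(C) = -45 - 92 = -137)
W(28) + (p*40 - 47) = -137 + (243*40 - 47) = -137 + (9720 - 47) = -137 + 9673 = 9536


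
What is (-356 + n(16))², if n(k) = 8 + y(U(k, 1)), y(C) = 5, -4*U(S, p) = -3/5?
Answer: 117649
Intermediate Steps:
U(S, p) = 3/20 (U(S, p) = -(-3)/(4*5) = -¼*(-⅗) = 3/20)
n(k) = 13 (n(k) = 8 + 5 = 13)
(-356 + n(16))² = (-356 + 13)² = (-343)² = 117649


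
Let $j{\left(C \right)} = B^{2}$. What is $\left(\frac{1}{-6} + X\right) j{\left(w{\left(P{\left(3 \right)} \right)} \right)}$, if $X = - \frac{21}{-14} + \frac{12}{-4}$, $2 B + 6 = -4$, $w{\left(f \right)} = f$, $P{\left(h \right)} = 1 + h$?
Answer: $- \frac{125}{3} \approx -41.667$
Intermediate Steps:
$B = -5$ ($B = -3 + \frac{1}{2} \left(-4\right) = -3 - 2 = -5$)
$j{\left(C \right)} = 25$ ($j{\left(C \right)} = \left(-5\right)^{2} = 25$)
$X = - \frac{3}{2}$ ($X = \left(-21\right) \left(- \frac{1}{14}\right) + 12 \left(- \frac{1}{4}\right) = \frac{3}{2} - 3 = - \frac{3}{2} \approx -1.5$)
$\left(\frac{1}{-6} + X\right) j{\left(w{\left(P{\left(3 \right)} \right)} \right)} = \left(\frac{1}{-6} - \frac{3}{2}\right) 25 = \left(- \frac{1}{6} - \frac{3}{2}\right) 25 = \left(- \frac{5}{3}\right) 25 = - \frac{125}{3}$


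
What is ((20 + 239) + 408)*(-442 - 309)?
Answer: -500917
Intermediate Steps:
((20 + 239) + 408)*(-442 - 309) = (259 + 408)*(-751) = 667*(-751) = -500917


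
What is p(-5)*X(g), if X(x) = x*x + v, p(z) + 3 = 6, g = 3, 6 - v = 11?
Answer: 12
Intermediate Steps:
v = -5 (v = 6 - 1*11 = 6 - 11 = -5)
p(z) = 3 (p(z) = -3 + 6 = 3)
X(x) = -5 + x**2 (X(x) = x*x - 5 = x**2 - 5 = -5 + x**2)
p(-5)*X(g) = 3*(-5 + 3**2) = 3*(-5 + 9) = 3*4 = 12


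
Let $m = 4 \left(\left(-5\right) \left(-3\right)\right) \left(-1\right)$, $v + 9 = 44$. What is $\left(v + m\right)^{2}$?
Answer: $625$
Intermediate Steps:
$v = 35$ ($v = -9 + 44 = 35$)
$m = -60$ ($m = 4 \cdot 15 \left(-1\right) = 60 \left(-1\right) = -60$)
$\left(v + m\right)^{2} = \left(35 - 60\right)^{2} = \left(-25\right)^{2} = 625$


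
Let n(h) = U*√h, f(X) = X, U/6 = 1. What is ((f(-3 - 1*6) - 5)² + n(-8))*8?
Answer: 1568 + 96*I*√2 ≈ 1568.0 + 135.76*I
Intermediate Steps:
U = 6 (U = 6*1 = 6)
n(h) = 6*√h
((f(-3 - 1*6) - 5)² + n(-8))*8 = (((-3 - 1*6) - 5)² + 6*√(-8))*8 = (((-3 - 6) - 5)² + 6*(2*I*√2))*8 = ((-9 - 5)² + 12*I*√2)*8 = ((-14)² + 12*I*√2)*8 = (196 + 12*I*√2)*8 = 1568 + 96*I*√2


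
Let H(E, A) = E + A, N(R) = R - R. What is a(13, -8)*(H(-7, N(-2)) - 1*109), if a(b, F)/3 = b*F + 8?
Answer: 33408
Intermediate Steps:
N(R) = 0
H(E, A) = A + E
a(b, F) = 24 + 3*F*b (a(b, F) = 3*(b*F + 8) = 3*(F*b + 8) = 3*(8 + F*b) = 24 + 3*F*b)
a(13, -8)*(H(-7, N(-2)) - 1*109) = (24 + 3*(-8)*13)*((0 - 7) - 1*109) = (24 - 312)*(-7 - 109) = -288*(-116) = 33408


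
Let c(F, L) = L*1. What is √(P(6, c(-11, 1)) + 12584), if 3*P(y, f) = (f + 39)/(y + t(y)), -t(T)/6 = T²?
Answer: 2*√1387379/21 ≈ 112.18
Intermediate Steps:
t(T) = -6*T²
c(F, L) = L
P(y, f) = (39 + f)/(3*(y - 6*y²)) (P(y, f) = ((f + 39)/(y - 6*y²))/3 = ((39 + f)/(y - 6*y²))/3 = (39 + f)/(3*(y - 6*y²)))
√(P(6, c(-11, 1)) + 12584) = √((⅓)*(-39 - 1*1)/(6*(-1 + 6*6)) + 12584) = √((⅓)*(⅙)*(-39 - 1)/(-1 + 36) + 12584) = √((⅓)*(⅙)*(-40)/35 + 12584) = √((⅓)*(⅙)*(1/35)*(-40) + 12584) = √(-4/63 + 12584) = √(792788/63) = 2*√1387379/21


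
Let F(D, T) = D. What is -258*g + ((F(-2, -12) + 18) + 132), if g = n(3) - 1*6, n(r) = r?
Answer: 922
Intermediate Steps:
g = -3 (g = 3 - 1*6 = 3 - 6 = -3)
-258*g + ((F(-2, -12) + 18) + 132) = -258*(-3) + ((-2 + 18) + 132) = 774 + (16 + 132) = 774 + 148 = 922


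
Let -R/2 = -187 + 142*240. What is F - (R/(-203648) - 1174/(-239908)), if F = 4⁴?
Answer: 42198767959/165056704 ≈ 255.66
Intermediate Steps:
R = -67786 (R = -2*(-187 + 142*240) = -2*(-187 + 34080) = -2*33893 = -67786)
F = 256
F - (R/(-203648) - 1174/(-239908)) = 256 - (-67786/(-203648) - 1174/(-239908)) = 256 - (-67786*(-1/203648) - 1174*(-1/239908)) = 256 - (33893/101824 + 587/119954) = 256 - 1*55748265/165056704 = 256 - 55748265/165056704 = 42198767959/165056704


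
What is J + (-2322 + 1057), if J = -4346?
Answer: -5611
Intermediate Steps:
J + (-2322 + 1057) = -4346 + (-2322 + 1057) = -4346 - 1265 = -5611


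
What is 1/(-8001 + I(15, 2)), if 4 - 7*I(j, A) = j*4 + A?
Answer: -7/56065 ≈ -0.00012485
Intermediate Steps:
I(j, A) = 4/7 - 4*j/7 - A/7 (I(j, A) = 4/7 - (j*4 + A)/7 = 4/7 - (4*j + A)/7 = 4/7 - (A + 4*j)/7 = 4/7 + (-4*j/7 - A/7) = 4/7 - 4*j/7 - A/7)
1/(-8001 + I(15, 2)) = 1/(-8001 + (4/7 - 4/7*15 - ⅐*2)) = 1/(-8001 + (4/7 - 60/7 - 2/7)) = 1/(-8001 - 58/7) = 1/(-56065/7) = -7/56065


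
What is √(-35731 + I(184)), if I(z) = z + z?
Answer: I*√35363 ≈ 188.05*I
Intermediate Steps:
I(z) = 2*z
√(-35731 + I(184)) = √(-35731 + 2*184) = √(-35731 + 368) = √(-35363) = I*√35363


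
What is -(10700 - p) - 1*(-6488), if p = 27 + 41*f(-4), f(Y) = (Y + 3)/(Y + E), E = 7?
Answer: -12596/3 ≈ -4198.7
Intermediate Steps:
f(Y) = (3 + Y)/(7 + Y) (f(Y) = (Y + 3)/(Y + 7) = (3 + Y)/(7 + Y))
p = 40/3 (p = 27 + 41*((3 - 4)/(7 - 4)) = 27 + 41*(-1/3) = 27 + 41*((⅓)*(-1)) = 27 + 41*(-⅓) = 27 - 41/3 = 40/3 ≈ 13.333)
-(10700 - p) - 1*(-6488) = -(10700 - 1*40/3) - 1*(-6488) = -(10700 - 40/3) + 6488 = -1*32060/3 + 6488 = -32060/3 + 6488 = -12596/3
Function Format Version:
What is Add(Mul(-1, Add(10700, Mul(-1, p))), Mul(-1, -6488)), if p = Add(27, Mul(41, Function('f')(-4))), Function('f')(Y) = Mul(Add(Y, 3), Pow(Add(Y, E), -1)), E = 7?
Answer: Rational(-12596, 3) ≈ -4198.7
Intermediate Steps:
Function('f')(Y) = Mul(Pow(Add(7, Y), -1), Add(3, Y)) (Function('f')(Y) = Mul(Add(Y, 3), Pow(Add(Y, 7), -1)) = Mul(Add(3, Y), Pow(Add(7, Y), -1)) = Mul(Pow(Add(7, Y), -1), Add(3, Y)))
p = Rational(40, 3) (p = Add(27, Mul(41, Mul(Pow(Add(7, -4), -1), Add(3, -4)))) = Add(27, Mul(41, Mul(Pow(3, -1), -1))) = Add(27, Mul(41, Mul(Rational(1, 3), -1))) = Add(27, Mul(41, Rational(-1, 3))) = Add(27, Rational(-41, 3)) = Rational(40, 3) ≈ 13.333)
Add(Mul(-1, Add(10700, Mul(-1, p))), Mul(-1, -6488)) = Add(Mul(-1, Add(10700, Mul(-1, Rational(40, 3)))), Mul(-1, -6488)) = Add(Mul(-1, Add(10700, Rational(-40, 3))), 6488) = Add(Mul(-1, Rational(32060, 3)), 6488) = Add(Rational(-32060, 3), 6488) = Rational(-12596, 3)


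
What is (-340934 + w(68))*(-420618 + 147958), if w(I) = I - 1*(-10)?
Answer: 92937796960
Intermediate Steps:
w(I) = 10 + I (w(I) = I + 10 = 10 + I)
(-340934 + w(68))*(-420618 + 147958) = (-340934 + (10 + 68))*(-420618 + 147958) = (-340934 + 78)*(-272660) = -340856*(-272660) = 92937796960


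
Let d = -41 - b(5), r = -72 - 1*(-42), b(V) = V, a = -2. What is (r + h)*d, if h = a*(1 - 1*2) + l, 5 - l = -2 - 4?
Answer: 782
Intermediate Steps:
l = 11 (l = 5 - (-2 - 4) = 5 - 1*(-6) = 5 + 6 = 11)
r = -30 (r = -72 + 42 = -30)
h = 13 (h = -2*(1 - 1*2) + 11 = -2*(1 - 2) + 11 = -2*(-1) + 11 = 2 + 11 = 13)
d = -46 (d = -41 - 1*5 = -41 - 5 = -46)
(r + h)*d = (-30 + 13)*(-46) = -17*(-46) = 782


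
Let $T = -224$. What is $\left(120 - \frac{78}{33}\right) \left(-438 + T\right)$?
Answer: $- \frac{856628}{11} \approx -77875.0$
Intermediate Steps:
$\left(120 - \frac{78}{33}\right) \left(-438 + T\right) = \left(120 - \frac{78}{33}\right) \left(-438 - 224\right) = \left(120 - \frac{26}{11}\right) \left(-662\right) = \frac{1294}{11} \left(-662\right) = - \frac{856628}{11}$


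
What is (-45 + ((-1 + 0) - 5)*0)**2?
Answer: 2025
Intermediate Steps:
(-45 + ((-1 + 0) - 5)*0)**2 = (-45 + (-1 - 5)*0)**2 = (-45 - 6*0)**2 = (-45 + 0)**2 = (-45)**2 = 2025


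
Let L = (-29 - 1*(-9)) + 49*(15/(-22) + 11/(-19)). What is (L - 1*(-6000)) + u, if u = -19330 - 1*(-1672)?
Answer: -4907227/418 ≈ -11740.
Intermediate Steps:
L = -34183/418 (L = (-29 + 9) + 49*(15*(-1/22) + 11*(-1/19)) = -20 + 49*(-15/22 - 11/19) = -20 + 49*(-527/418) = -20 - 25823/418 = -34183/418 ≈ -81.777)
u = -17658 (u = -19330 + 1672 = -17658)
(L - 1*(-6000)) + u = (-34183/418 - 1*(-6000)) - 17658 = (-34183/418 + 6000) - 17658 = 2473817/418 - 17658 = -4907227/418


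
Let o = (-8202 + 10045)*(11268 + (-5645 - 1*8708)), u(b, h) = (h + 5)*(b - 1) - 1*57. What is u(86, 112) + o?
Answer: -5675767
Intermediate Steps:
u(b, h) = -57 + (-1 + b)*(5 + h) (u(b, h) = (5 + h)*(-1 + b) - 57 = (-1 + b)*(5 + h) - 57 = -57 + (-1 + b)*(5 + h))
o = -5685655 (o = 1843*(11268 + (-5645 - 8708)) = 1843*(11268 - 14353) = 1843*(-3085) = -5685655)
u(86, 112) + o = (-62 - 1*112 + 5*86 + 86*112) - 5685655 = (-62 - 112 + 430 + 9632) - 5685655 = 9888 - 5685655 = -5675767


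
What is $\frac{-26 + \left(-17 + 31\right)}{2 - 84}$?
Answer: $\frac{6}{41} \approx 0.14634$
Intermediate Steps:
$\frac{-26 + \left(-17 + 31\right)}{2 - 84} = \frac{-26 + 14}{-82} = \left(- \frac{1}{82}\right) \left(-12\right) = \frac{6}{41}$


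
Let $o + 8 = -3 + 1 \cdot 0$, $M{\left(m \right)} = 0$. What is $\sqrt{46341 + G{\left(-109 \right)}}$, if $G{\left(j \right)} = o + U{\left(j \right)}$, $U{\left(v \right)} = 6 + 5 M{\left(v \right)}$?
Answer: $16 \sqrt{181} \approx 215.26$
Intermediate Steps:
$o = -11$ ($o = -8 + \left(-3 + 1 \cdot 0\right) = -8 + \left(-3 + 0\right) = -8 - 3 = -11$)
$U{\left(v \right)} = 6$ ($U{\left(v \right)} = 6 + 5 \cdot 0 = 6 + 0 = 6$)
$G{\left(j \right)} = -5$ ($G{\left(j \right)} = -11 + 6 = -5$)
$\sqrt{46341 + G{\left(-109 \right)}} = \sqrt{46341 - 5} = \sqrt{46336} = 16 \sqrt{181}$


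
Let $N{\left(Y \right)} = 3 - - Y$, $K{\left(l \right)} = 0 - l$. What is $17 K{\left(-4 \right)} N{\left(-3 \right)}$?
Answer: $0$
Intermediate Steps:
$K{\left(l \right)} = - l$
$N{\left(Y \right)} = 3 + Y$
$17 K{\left(-4 \right)} N{\left(-3 \right)} = 17 \left(\left(-1\right) \left(-4\right)\right) \left(3 - 3\right) = 17 \cdot 4 \cdot 0 = 68 \cdot 0 = 0$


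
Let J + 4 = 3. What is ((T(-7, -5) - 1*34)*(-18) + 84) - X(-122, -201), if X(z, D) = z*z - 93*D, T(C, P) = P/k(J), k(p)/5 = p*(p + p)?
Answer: -32872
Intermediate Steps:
J = -1 (J = -4 + 3 = -1)
k(p) = 10*p² (k(p) = 5*(p*(p + p)) = 5*(p*(2*p)) = 5*(2*p²) = 10*p²)
T(C, P) = P/10 (T(C, P) = P/((10*(-1)²)) = P/((10*1)) = P/10)
X(z, D) = z² - 93*D
((T(-7, -5) - 1*34)*(-18) + 84) - X(-122, -201) = (((⅒)*(-5) - 1*34)*(-18) + 84) - ((-122)² - 93*(-201)) = ((-½ - 34)*(-18) + 84) - (14884 + 18693) = (-69/2*(-18) + 84) - 1*33577 = (621 + 84) - 33577 = 705 - 33577 = -32872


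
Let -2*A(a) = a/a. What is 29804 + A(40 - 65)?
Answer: 59607/2 ≈ 29804.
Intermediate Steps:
A(a) = -½ (A(a) = -a/(2*a) = -½*1 = -½)
29804 + A(40 - 65) = 29804 - ½ = 59607/2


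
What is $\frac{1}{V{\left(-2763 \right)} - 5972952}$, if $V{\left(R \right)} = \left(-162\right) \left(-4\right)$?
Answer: $- \frac{1}{5972304} \approx -1.6744 \cdot 10^{-7}$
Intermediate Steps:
$V{\left(R \right)} = 648$
$\frac{1}{V{\left(-2763 \right)} - 5972952} = \frac{1}{648 - 5972952} = \frac{1}{-5972304} = - \frac{1}{5972304}$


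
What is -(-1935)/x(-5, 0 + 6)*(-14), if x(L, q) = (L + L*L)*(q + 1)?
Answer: -387/2 ≈ -193.50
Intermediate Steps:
x(L, q) = (1 + q)*(L + L²) (x(L, q) = (L + L²)*(1 + q) = (1 + q)*(L + L²))
-(-1935)/x(-5, 0 + 6)*(-14) = -(-1935)/((-5*(1 - 5 + (0 + 6) - 5*(0 + 6))))*(-14) = -(-1935)/((-5*(1 - 5 + 6 - 5*6)))*(-14) = -(-1935)/((-5*(1 - 5 + 6 - 30)))*(-14) = -(-1935)/((-5*(-28)))*(-14) = -(-1935)/140*(-14) = -45*(-43/140)*(-14) = (387/28)*(-14) = -387/2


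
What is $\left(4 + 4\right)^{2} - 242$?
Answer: $-178$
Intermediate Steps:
$\left(4 + 4\right)^{2} - 242 = 8^{2} - 242 = 64 - 242 = -178$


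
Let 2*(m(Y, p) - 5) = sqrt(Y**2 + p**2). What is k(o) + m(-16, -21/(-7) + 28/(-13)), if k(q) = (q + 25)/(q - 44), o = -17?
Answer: 297/61 + sqrt(43385)/26 ≈ 12.880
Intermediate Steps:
k(q) = (25 + q)/(-44 + q)
m(Y, p) = 5 + sqrt(Y**2 + p**2)/2
k(o) + m(-16, -21/(-7) + 28/(-13)) = (25 - 17)/(-44 - 17) + (5 + sqrt((-16)**2 + (-21/(-7) + 28/(-13))**2)/2) = 8/(-61) + (5 + sqrt(256 + (-21*(-1/7) + 28*(-1/13))**2)/2) = -1/61*8 + (5 + sqrt(256 + (3 - 28/13)**2)/2) = -8/61 + (5 + sqrt(256 + (11/13)**2)/2) = -8/61 + (5 + sqrt(256 + 121/169)/2) = -8/61 + (5 + sqrt(43385/169)/2) = -8/61 + (5 + (sqrt(43385)/13)/2) = -8/61 + (5 + sqrt(43385)/26) = 297/61 + sqrt(43385)/26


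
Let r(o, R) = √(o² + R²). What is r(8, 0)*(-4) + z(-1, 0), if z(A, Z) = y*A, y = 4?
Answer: -36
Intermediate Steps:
r(o, R) = √(R² + o²)
z(A, Z) = 4*A
r(8, 0)*(-4) + z(-1, 0) = √(0² + 8²)*(-4) + 4*(-1) = √(0 + 64)*(-4) - 4 = √64*(-4) - 4 = 8*(-4) - 4 = -32 - 4 = -36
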